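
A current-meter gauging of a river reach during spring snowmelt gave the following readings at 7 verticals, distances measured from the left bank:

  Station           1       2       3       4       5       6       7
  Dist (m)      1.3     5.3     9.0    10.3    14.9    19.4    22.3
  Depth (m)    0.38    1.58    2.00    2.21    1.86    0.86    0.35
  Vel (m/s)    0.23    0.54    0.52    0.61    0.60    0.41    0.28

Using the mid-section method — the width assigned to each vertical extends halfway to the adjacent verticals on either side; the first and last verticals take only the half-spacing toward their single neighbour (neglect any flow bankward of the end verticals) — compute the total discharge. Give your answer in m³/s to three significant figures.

w_1 = (5.3 − 1.3)/2 = 2 m; q_1 = 0.23 × 0.38 × 2 = 0.1748 m³/s
w_2 = (9.0 − 1.3)/2 = 3.85 m; q_2 = 0.54 × 1.58 × 3.85 = 3.285 m³/s
w_3 = (10.3 − 5.3)/2 = 2.5 m; q_3 = 0.52 × 2.00 × 2.5 = 2.600 m³/s
w_4 = (14.9 − 9.0)/2 = 2.95 m; q_4 = 0.61 × 2.21 × 2.95 = 3.977 m³/s
w_5 = (19.4 − 10.3)/2 = 4.55 m; q_5 = 0.60 × 1.86 × 4.55 = 5.078 m³/s
w_6 = (22.3 − 14.9)/2 = 3.7 m; q_6 = 0.41 × 0.86 × 3.7 = 1.305 m³/s
w_7 = (22.3 − 19.4)/2 = 1.45 m; q_7 = 0.28 × 0.35 × 1.45 = 0.1421 m³/s
Q = Σ qᵢ = 16.56 m³/s

16.6 m³/s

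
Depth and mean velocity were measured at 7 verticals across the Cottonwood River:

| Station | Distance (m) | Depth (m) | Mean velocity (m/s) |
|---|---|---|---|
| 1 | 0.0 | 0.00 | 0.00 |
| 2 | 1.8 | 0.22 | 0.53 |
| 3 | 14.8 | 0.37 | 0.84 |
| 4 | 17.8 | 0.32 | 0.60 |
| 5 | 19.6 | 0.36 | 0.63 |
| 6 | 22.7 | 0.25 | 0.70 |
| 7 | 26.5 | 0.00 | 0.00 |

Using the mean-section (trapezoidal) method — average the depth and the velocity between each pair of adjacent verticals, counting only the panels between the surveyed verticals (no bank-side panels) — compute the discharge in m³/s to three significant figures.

Panel 1-2: Δb = 1.8 m, d̄ = (0.00+0.22)/2 = 0.11, v̄ = (0.00+0.53)/2 = 0.265 → q = 1.8×0.11×0.265 = 0.05247 m³/s
Panel 2-3: Δb = 13 m, d̄ = (0.22+0.37)/2 = 0.295, v̄ = (0.53+0.84)/2 = 0.685 → q = 13×0.295×0.685 = 2.627 m³/s
Panel 3-4: Δb = 3 m, d̄ = (0.37+0.32)/2 = 0.345, v̄ = (0.84+0.60)/2 = 0.72 → q = 3×0.345×0.72 = 0.7452 m³/s
Panel 4-5: Δb = 1.8 m, d̄ = (0.32+0.36)/2 = 0.34, v̄ = (0.60+0.63)/2 = 0.615 → q = 1.8×0.34×0.615 = 0.3764 m³/s
Panel 5-6: Δb = 3.1 m, d̄ = (0.36+0.25)/2 = 0.305, v̄ = (0.63+0.70)/2 = 0.665 → q = 3.1×0.305×0.665 = 0.6288 m³/s
Panel 6-7: Δb = 3.8 m, d̄ = (0.25+0.00)/2 = 0.125, v̄ = (0.70+0.00)/2 = 0.35 → q = 3.8×0.125×0.35 = 0.1663 m³/s
Q = Σ q = 4.596 m³/s

4.60 m³/s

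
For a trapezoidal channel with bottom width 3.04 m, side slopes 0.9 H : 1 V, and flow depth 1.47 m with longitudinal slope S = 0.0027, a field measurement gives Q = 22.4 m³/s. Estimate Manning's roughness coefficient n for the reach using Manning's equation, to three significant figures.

0.0140

A = (b + z·y)·y = (3.04 + 0.9×1.47)×1.47 = 6.414 m²
P = b + 2y√(1+z²) = 3.04 + 2×1.47×√(1+0.9²) = 6.995 m
R = A/P = 6.414/6.995 = 0.9168 m
n = (1/Q)·A·R^(2/3)·S^(1/2) = (1/22.4) × 6.414 × 0.9438 × 0.05196 = 0.01404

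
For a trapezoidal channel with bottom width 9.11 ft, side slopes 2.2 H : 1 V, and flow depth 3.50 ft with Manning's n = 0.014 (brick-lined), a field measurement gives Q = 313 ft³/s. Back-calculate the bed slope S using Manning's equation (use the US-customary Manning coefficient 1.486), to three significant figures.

A = (b + z·y)·y = (9.11 + 2.2×3.50)×3.50 = 58.84 ft²
P = b + 2y√(1+z²) = 9.11 + 2×3.50×√(1+2.2²) = 26.03 ft
R = A/P = 58.84/26.03 = 2.261 ft
S = (Q·n / (1.486·A·R^(2/3)))² = (313×0.014 / (1.486×58.84×1.722))² = 0.0008467

0.000847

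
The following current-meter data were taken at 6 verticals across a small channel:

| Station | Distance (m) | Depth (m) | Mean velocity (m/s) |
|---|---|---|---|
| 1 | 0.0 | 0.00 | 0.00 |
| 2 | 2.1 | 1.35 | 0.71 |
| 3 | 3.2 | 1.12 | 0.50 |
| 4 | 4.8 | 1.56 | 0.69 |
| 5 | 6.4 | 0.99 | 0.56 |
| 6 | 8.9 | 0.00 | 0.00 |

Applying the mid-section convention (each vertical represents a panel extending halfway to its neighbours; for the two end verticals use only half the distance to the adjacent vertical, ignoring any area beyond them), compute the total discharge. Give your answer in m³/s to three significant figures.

5.15 m³/s

w_2 = (3.2 − 0.0)/2 = 1.6 m; q_2 = 0.71 × 1.35 × 1.6 = 1.534 m³/s
w_3 = (4.8 − 2.1)/2 = 1.35 m; q_3 = 0.50 × 1.12 × 1.35 = 0.7560 m³/s
w_4 = (6.4 − 3.2)/2 = 1.6 m; q_4 = 0.69 × 1.56 × 1.6 = 1.722 m³/s
w_5 = (8.9 − 4.8)/2 = 2.05 m; q_5 = 0.56 × 0.99 × 2.05 = 1.137 m³/s
Stations 1, 6 contribute zero (depth or velocity is 0).
Q = Σ qᵢ = 5.148 m³/s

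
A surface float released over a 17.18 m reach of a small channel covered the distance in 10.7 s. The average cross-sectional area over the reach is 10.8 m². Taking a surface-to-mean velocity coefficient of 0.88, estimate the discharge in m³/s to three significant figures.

15.3 m³/s

v_surface = L / t̄ = 17.18 / 10.7 = 1.606 m/s
v_mean = 0.88 × 1.606 = 1.413 m/s
Q = A × v_mean = 10.8 × 1.413 = 15.26 m³/s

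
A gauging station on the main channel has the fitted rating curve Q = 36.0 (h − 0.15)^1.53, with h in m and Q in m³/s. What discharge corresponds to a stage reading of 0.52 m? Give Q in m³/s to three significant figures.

Q = 36.0 × (0.52 − 0.15)^1.53 = 36.0 × 0.37^1.53 = 7.864 m³/s

7.86 m³/s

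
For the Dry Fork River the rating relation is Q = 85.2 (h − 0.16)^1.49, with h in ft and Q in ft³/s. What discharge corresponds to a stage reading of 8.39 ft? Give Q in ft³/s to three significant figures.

Q = 85.2 × (8.39 − 0.16)^1.49 = 85.2 × 8.23^1.49 = 1970 ft³/s

1970 ft³/s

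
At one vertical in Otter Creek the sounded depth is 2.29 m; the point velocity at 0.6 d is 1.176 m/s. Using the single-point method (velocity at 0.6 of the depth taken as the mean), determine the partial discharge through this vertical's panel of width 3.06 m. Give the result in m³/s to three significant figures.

v̄ = v₀.₆ = 1.176 m/s
q = v̄ × d × w = 1.176 × 2.29 × 3.06 = 8.241 m³/s

8.24 m³/s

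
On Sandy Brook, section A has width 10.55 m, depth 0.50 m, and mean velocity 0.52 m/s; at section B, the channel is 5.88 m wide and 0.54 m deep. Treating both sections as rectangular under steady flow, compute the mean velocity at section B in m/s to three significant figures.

0.864 m/s

Q = A₁V₁ = (10.55×0.50) × 0.52 = 2.743 m³/s
A₂ = 5.88 × 0.54 = 3.175 m²
V₂ = Q/A₂ = 2.743/3.175 = 0.8639 m/s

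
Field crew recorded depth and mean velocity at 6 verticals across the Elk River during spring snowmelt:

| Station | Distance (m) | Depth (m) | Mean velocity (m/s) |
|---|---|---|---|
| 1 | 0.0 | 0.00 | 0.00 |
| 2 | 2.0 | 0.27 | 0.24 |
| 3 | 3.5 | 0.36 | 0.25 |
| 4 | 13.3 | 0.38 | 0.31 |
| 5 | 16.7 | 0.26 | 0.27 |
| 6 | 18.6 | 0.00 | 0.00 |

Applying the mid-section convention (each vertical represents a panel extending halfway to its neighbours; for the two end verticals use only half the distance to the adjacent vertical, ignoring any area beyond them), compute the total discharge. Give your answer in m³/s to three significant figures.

1.59 m³/s

w_2 = (3.5 − 0.0)/2 = 1.75 m; q_2 = 0.24 × 0.27 × 1.75 = 0.1134 m³/s
w_3 = (13.3 − 2.0)/2 = 5.65 m; q_3 = 0.25 × 0.36 × 5.65 = 0.5085 m³/s
w_4 = (16.7 − 3.5)/2 = 6.6 m; q_4 = 0.31 × 0.38 × 6.6 = 0.7775 m³/s
w_5 = (18.6 − 13.3)/2 = 2.65 m; q_5 = 0.27 × 0.26 × 2.65 = 0.1860 m³/s
Stations 1, 6 contribute zero (depth or velocity is 0).
Q = Σ qᵢ = 1.585 m³/s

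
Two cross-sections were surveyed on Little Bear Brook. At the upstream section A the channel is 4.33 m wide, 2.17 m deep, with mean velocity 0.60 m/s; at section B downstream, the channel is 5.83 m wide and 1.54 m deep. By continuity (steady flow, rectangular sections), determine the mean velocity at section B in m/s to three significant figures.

Q = A₁V₁ = (4.33×2.17) × 0.60 = 5.638 m³/s
A₂ = 5.83 × 1.54 = 8.978 m²
V₂ = Q/A₂ = 5.638/8.978 = 0.6279 m/s

0.628 m/s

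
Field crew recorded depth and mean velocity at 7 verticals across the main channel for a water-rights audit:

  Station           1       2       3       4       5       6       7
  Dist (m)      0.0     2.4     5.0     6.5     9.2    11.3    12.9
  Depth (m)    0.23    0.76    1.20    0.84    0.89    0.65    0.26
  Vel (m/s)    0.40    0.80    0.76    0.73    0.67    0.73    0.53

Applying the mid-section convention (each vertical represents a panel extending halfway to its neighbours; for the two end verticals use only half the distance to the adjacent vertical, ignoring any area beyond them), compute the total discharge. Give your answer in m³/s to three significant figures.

7.21 m³/s

w_1 = (2.4 − 0.0)/2 = 1.2 m; q_1 = 0.40 × 0.23 × 1.2 = 0.1104 m³/s
w_2 = (5.0 − 0.0)/2 = 2.5 m; q_2 = 0.80 × 0.76 × 2.5 = 1.520 m³/s
w_3 = (6.5 − 2.4)/2 = 2.05 m; q_3 = 0.76 × 1.20 × 2.05 = 1.870 m³/s
w_4 = (9.2 − 5.0)/2 = 2.1 m; q_4 = 0.73 × 0.84 × 2.1 = 1.288 m³/s
w_5 = (11.3 − 6.5)/2 = 2.4 m; q_5 = 0.67 × 0.89 × 2.4 = 1.431 m³/s
w_6 = (12.9 − 9.2)/2 = 1.85 m; q_6 = 0.73 × 0.65 × 1.85 = 0.8778 m³/s
w_7 = (12.9 − 11.3)/2 = 0.8 m; q_7 = 0.53 × 0.26 × 0.8 = 0.1102 m³/s
Q = Σ qᵢ = 7.207 m³/s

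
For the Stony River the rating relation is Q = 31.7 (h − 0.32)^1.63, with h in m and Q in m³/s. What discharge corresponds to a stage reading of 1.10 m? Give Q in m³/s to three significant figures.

21.1 m³/s

Q = 31.7 × (1.10 − 0.32)^1.63 = 31.7 × 0.78^1.63 = 21.14 m³/s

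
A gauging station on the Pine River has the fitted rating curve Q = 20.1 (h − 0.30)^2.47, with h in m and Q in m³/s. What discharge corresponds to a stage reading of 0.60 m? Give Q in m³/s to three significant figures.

Q = 20.1 × (0.60 − 0.30)^2.47 = 20.1 × 0.3^2.47 = 1.027 m³/s

1.03 m³/s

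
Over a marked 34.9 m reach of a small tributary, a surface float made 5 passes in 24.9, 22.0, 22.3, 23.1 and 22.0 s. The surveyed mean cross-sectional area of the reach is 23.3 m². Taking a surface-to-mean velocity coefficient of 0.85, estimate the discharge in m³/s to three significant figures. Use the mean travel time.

30.2 m³/s

t̄ = (24.9 + 22.0 + 22.3 + 23.1 + 22.0) / 5 = 22.86 s
v_surface = L / t̄ = 34.9 / 22.86 = 1.527 m/s
v_mean = 0.85 × 1.527 = 1.298 m/s
Q = A × v_mean = 23.3 × 1.298 = 30.24 m³/s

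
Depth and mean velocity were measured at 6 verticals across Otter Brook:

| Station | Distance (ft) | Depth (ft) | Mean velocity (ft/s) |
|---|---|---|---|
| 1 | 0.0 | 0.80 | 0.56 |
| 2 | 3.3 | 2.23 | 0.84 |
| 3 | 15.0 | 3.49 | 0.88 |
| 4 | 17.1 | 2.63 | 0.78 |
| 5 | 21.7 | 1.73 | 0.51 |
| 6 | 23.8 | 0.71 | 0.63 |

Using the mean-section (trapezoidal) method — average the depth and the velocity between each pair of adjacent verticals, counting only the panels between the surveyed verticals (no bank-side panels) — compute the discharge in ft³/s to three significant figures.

45.5 ft³/s

Panel 1-2: Δb = 3.3 ft, d̄ = (0.80+2.23)/2 = 1.515, v̄ = (0.56+0.84)/2 = 0.7 → q = 3.3×1.515×0.7 = 3.500 ft³/s
Panel 2-3: Δb = 11.7 ft, d̄ = (2.23+3.49)/2 = 2.86, v̄ = (0.84+0.88)/2 = 0.86 → q = 11.7×2.86×0.86 = 28.78 ft³/s
Panel 3-4: Δb = 2.1 ft, d̄ = (3.49+2.63)/2 = 3.06, v̄ = (0.88+0.78)/2 = 0.83 → q = 2.1×3.06×0.83 = 5.334 ft³/s
Panel 4-5: Δb = 4.6 ft, d̄ = (2.63+1.73)/2 = 2.18, v̄ = (0.78+0.51)/2 = 0.645 → q = 4.6×2.18×0.645 = 6.468 ft³/s
Panel 5-6: Δb = 2.1 ft, d̄ = (1.73+0.71)/2 = 1.22, v̄ = (0.51+0.63)/2 = 0.57 → q = 2.1×1.22×0.57 = 1.460 ft³/s
Q = Σ q = 45.54 ft³/s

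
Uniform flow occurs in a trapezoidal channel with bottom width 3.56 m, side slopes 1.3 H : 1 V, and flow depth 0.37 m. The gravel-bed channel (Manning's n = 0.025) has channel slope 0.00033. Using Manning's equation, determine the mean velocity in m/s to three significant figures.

A = (b + z·y)·y = (3.56 + 1.3×0.37)×0.37 = 1.495 m²
P = b + 2y√(1+z²) = 3.56 + 2×0.37×√(1+1.3²) = 4.774 m
R = A/P = 1.495/4.774 = 0.3132 m
Q = (1/n)·A·R^(2/3)·S^(1/2) = (1/0.025) × 1.495 × 0.3132^(2/3) × 0.00033^(1/2) = 0.5011 m³/s
V = Q/A = 0.5011/1.495 = 0.3351 m/s

0.335 m/s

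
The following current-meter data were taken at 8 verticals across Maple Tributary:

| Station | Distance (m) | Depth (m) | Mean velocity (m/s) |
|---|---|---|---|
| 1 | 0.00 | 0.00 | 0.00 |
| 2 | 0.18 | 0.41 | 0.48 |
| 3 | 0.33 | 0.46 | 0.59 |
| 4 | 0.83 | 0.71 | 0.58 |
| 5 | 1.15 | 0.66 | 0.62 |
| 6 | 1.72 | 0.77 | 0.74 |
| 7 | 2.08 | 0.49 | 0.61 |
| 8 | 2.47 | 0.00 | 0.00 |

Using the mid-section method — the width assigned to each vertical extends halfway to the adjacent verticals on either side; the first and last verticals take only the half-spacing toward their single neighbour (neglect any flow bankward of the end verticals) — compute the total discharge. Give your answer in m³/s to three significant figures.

0.849 m³/s

w_2 = (0.33 − 0.00)/2 = 0.165 m; q_2 = 0.48 × 0.41 × 0.165 = 0.03247 m³/s
w_3 = (0.83 − 0.18)/2 = 0.325 m; q_3 = 0.59 × 0.46 × 0.325 = 0.08821 m³/s
w_4 = (1.15 − 0.33)/2 = 0.41 m; q_4 = 0.58 × 0.71 × 0.41 = 0.1688 m³/s
w_5 = (1.72 − 0.83)/2 = 0.445 m; q_5 = 0.62 × 0.66 × 0.445 = 0.1821 m³/s
w_6 = (2.08 − 1.15)/2 = 0.465 m; q_6 = 0.74 × 0.77 × 0.465 = 0.2650 m³/s
w_7 = (2.47 − 1.72)/2 = 0.375 m; q_7 = 0.61 × 0.49 × 0.375 = 0.1121 m³/s
Stations 1, 8 contribute zero (depth or velocity is 0).
Q = Σ qᵢ = 0.8487 m³/s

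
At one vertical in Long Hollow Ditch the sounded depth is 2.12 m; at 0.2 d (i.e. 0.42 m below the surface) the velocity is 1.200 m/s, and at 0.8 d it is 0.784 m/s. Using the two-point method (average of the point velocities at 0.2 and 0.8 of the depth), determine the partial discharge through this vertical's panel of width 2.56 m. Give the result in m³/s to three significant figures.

5.38 m³/s

v̄ = (1.200 + 0.784) / 2 = 0.9920 m/s
q = v̄ × d × w = 0.9920 × 2.12 × 2.56 = 5.384 m³/s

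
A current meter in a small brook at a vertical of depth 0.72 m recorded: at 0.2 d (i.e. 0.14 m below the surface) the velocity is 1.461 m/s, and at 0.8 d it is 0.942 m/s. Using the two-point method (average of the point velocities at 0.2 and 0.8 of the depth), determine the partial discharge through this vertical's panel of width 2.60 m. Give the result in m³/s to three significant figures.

2.25 m³/s

v̄ = (1.461 + 0.942) / 2 = 1.202 m/s
q = v̄ × d × w = 1.202 × 0.72 × 2.60 = 2.249 m³/s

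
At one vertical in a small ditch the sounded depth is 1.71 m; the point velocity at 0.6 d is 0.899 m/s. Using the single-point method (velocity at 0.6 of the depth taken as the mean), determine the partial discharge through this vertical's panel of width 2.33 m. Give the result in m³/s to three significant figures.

3.58 m³/s

v̄ = v₀.₆ = 0.899 m/s
q = v̄ × d × w = 0.8990 × 1.71 × 2.33 = 3.582 m³/s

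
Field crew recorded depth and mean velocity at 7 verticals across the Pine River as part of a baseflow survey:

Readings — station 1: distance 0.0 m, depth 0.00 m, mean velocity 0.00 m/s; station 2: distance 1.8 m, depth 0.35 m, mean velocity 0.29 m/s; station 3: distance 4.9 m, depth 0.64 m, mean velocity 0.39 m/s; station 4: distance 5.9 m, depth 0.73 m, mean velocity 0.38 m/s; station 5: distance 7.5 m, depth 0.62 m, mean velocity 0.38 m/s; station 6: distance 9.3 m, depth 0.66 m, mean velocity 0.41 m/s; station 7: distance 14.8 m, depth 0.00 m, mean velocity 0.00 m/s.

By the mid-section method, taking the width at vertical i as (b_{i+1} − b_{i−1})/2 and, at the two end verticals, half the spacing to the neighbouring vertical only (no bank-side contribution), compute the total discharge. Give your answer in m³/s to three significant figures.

w_2 = (4.9 − 0.0)/2 = 2.45 m; q_2 = 0.29 × 0.35 × 2.45 = 0.2487 m³/s
w_3 = (5.9 − 1.8)/2 = 2.05 m; q_3 = 0.39 × 0.64 × 2.05 = 0.5117 m³/s
w_4 = (7.5 − 4.9)/2 = 1.3 m; q_4 = 0.38 × 0.73 × 1.3 = 0.3606 m³/s
w_5 = (9.3 − 5.9)/2 = 1.7 m; q_5 = 0.38 × 0.62 × 1.7 = 0.4005 m³/s
w_6 = (14.8 − 7.5)/2 = 3.65 m; q_6 = 0.41 × 0.66 × 3.65 = 0.9877 m³/s
Stations 1, 7 contribute zero (depth or velocity is 0).
Q = Σ qᵢ = 2.509 m³/s

2.51 m³/s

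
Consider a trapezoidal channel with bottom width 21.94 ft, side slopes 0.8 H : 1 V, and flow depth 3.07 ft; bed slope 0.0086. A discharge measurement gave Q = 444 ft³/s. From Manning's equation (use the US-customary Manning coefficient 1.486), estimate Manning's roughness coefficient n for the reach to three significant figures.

A = (b + z·y)·y = (21.94 + 0.8×3.07)×3.07 = 74.90 ft²
P = b + 2y√(1+z²) = 21.94 + 2×3.07×√(1+0.8²) = 29.80 ft
R = A/P = 74.90/29.80 = 2.513 ft
n = (1.486/Q)·A·R^(2/3)·S^(1/2) = (1.486/444) × 74.90 × 1.848 × 0.09274 = 0.04297

0.0430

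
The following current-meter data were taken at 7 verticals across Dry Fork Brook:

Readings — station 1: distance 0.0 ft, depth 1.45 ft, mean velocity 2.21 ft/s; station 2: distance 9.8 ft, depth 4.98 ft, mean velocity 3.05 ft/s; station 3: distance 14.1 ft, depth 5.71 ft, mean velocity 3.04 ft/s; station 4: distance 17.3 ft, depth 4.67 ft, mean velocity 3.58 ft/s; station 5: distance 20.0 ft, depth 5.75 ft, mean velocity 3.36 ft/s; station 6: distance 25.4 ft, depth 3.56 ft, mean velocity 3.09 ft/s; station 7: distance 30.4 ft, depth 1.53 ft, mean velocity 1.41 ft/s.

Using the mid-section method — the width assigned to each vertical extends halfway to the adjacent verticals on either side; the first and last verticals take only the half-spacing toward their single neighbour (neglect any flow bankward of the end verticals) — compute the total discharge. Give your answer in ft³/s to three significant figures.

w_1 = (9.8 − 0.0)/2 = 4.9 ft; q_1 = 2.21 × 1.45 × 4.9 = 15.70 ft³/s
w_2 = (14.1 − 0.0)/2 = 7.05 ft; q_2 = 3.05 × 4.98 × 7.05 = 107.1 ft³/s
w_3 = (17.3 − 9.8)/2 = 3.75 ft; q_3 = 3.04 × 5.71 × 3.75 = 65.09 ft³/s
w_4 = (20.0 − 14.1)/2 = 2.95 ft; q_4 = 3.58 × 4.67 × 2.95 = 49.32 ft³/s
w_5 = (25.4 − 17.3)/2 = 4.05 ft; q_5 = 3.36 × 5.75 × 4.05 = 78.25 ft³/s
w_6 = (30.4 − 20.0)/2 = 5.2 ft; q_6 = 3.09 × 3.56 × 5.2 = 57.20 ft³/s
w_7 = (30.4 − 25.4)/2 = 2.5 ft; q_7 = 1.41 × 1.53 × 2.5 = 5.393 ft³/s
Q = Σ qᵢ = 378.0 ft³/s

378 ft³/s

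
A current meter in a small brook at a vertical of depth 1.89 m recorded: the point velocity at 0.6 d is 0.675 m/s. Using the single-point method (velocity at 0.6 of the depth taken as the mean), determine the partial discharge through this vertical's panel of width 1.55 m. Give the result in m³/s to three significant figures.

v̄ = v₀.₆ = 0.675 m/s
q = v̄ × d × w = 0.6750 × 1.89 × 1.55 = 1.977 m³/s

1.98 m³/s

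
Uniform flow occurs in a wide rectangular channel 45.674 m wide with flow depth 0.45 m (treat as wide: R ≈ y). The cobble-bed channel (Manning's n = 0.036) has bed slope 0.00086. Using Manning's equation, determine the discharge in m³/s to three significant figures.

A = b·y = 45.674 × 0.45 = 20.55 m²
Wide channel: R ≈ y = 0.45 m
Q = (1/n)·A·R^(2/3)·S^(1/2) = (1/0.036) × 20.55 × 0.4500^(2/3) × 0.00086^(1/2) = 9.832 m³/s

9.83 m³/s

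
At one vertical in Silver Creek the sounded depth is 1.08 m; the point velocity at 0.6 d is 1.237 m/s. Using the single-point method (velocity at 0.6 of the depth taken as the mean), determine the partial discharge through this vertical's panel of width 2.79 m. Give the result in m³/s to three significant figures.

v̄ = v₀.₆ = 1.237 m/s
q = v̄ × d × w = 1.237 × 1.08 × 2.79 = 3.727 m³/s

3.73 m³/s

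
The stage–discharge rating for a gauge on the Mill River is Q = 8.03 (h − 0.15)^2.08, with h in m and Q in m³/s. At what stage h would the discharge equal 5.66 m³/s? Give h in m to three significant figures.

0.995 m

h − h₀ = (Q/C)^(1/b) = (5.66/8.03)^(1/2.08) = 0.8452 m
h = 0.15 + 0.8452 = 0.9952 m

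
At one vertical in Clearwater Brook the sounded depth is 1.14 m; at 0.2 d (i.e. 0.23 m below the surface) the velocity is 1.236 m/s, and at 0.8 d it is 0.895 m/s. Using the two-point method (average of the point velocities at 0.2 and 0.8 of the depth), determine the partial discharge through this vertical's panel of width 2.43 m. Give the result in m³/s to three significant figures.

2.95 m³/s

v̄ = (1.236 + 0.895) / 2 = 1.066 m/s
q = v̄ × d × w = 1.066 × 1.14 × 2.43 = 2.952 m³/s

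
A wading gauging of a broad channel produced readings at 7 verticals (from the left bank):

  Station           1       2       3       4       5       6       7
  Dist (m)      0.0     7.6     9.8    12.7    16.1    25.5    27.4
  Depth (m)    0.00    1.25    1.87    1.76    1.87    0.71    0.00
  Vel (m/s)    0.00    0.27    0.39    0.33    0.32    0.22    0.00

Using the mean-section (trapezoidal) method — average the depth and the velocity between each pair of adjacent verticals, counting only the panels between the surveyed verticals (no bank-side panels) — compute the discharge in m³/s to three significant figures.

Panel 1-2: Δb = 7.6 m, d̄ = (0.00+1.25)/2 = 0.625, v̄ = (0.00+0.27)/2 = 0.135 → q = 7.6×0.625×0.135 = 0.6413 m³/s
Panel 2-3: Δb = 2.2 m, d̄ = (1.25+1.87)/2 = 1.56, v̄ = (0.27+0.39)/2 = 0.33 → q = 2.2×1.56×0.33 = 1.133 m³/s
Panel 3-4: Δb = 2.9 m, d̄ = (1.87+1.76)/2 = 1.815, v̄ = (0.39+0.33)/2 = 0.36 → q = 2.9×1.815×0.36 = 1.895 m³/s
Panel 4-5: Δb = 3.4 m, d̄ = (1.76+1.87)/2 = 1.815, v̄ = (0.33+0.32)/2 = 0.325 → q = 3.4×1.815×0.325 = 2.006 m³/s
Panel 5-6: Δb = 9.4 m, d̄ = (1.87+0.71)/2 = 1.29, v̄ = (0.32+0.22)/2 = 0.27 → q = 9.4×1.29×0.27 = 3.274 m³/s
Panel 6-7: Δb = 1.9 m, d̄ = (0.71+0.00)/2 = 0.355, v̄ = (0.22+0.00)/2 = 0.11 → q = 1.9×0.355×0.11 = 0.07420 m³/s
Q = Σ q = 9.022 m³/s

9.02 m³/s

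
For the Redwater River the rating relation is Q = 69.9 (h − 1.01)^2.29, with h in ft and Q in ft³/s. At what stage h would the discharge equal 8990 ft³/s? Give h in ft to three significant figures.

9.35 ft

h − h₀ = (Q/C)^(1/b) = (8990/69.9)^(1/2.29) = 8.338 ft
h = 1.01 + 8.338 = 9.348 ft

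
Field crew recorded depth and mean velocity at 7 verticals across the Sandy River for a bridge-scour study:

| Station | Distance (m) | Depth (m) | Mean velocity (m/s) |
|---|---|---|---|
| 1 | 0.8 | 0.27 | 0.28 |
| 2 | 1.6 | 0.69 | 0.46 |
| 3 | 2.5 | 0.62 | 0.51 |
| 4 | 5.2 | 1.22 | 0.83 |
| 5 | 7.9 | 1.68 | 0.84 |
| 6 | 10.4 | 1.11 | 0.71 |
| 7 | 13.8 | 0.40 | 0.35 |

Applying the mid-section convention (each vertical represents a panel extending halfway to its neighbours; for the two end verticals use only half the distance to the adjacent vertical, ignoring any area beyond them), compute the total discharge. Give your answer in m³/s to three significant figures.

9.84 m³/s

w_1 = (1.6 − 0.8)/2 = 0.4 m; q_1 = 0.28 × 0.27 × 0.4 = 0.03024 m³/s
w_2 = (2.5 − 0.8)/2 = 0.85 m; q_2 = 0.46 × 0.69 × 0.85 = 0.2698 m³/s
w_3 = (5.2 − 1.6)/2 = 1.8 m; q_3 = 0.51 × 0.62 × 1.8 = 0.5692 m³/s
w_4 = (7.9 − 2.5)/2 = 2.7 m; q_4 = 0.83 × 1.22 × 2.7 = 2.734 m³/s
w_5 = (10.4 − 5.2)/2 = 2.6 m; q_5 = 0.84 × 1.68 × 2.6 = 3.669 m³/s
w_6 = (13.8 − 7.9)/2 = 2.95 m; q_6 = 0.71 × 1.11 × 2.95 = 2.325 m³/s
w_7 = (13.8 − 10.4)/2 = 1.7 m; q_7 = 0.35 × 0.40 × 1.7 = 0.2380 m³/s
Q = Σ qᵢ = 9.835 m³/s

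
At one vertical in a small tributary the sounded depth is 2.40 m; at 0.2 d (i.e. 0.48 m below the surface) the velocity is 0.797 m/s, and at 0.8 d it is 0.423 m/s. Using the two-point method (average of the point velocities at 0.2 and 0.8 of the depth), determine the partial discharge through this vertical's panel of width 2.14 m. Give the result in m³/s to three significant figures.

v̄ = (0.797 + 0.423) / 2 = 0.6100 m/s
q = v̄ × d × w = 0.6100 × 2.40 × 2.14 = 3.133 m³/s

3.13 m³/s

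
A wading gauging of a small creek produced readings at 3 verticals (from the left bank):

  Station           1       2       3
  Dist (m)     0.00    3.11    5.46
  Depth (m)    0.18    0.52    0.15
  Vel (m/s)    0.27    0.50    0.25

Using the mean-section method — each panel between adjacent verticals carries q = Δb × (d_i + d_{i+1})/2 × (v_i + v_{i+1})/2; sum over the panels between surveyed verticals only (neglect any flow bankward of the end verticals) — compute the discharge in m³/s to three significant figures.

Panel 1-2: Δb = 3.11 m, d̄ = (0.18+0.52)/2 = 0.35, v̄ = (0.27+0.50)/2 = 0.385 → q = 3.11×0.35×0.385 = 0.4191 m³/s
Panel 2-3: Δb = 2.35 m, d̄ = (0.52+0.15)/2 = 0.335, v̄ = (0.50+0.25)/2 = 0.375 → q = 2.35×0.335×0.375 = 0.2952 m³/s
Q = Σ q = 0.7143 m³/s

0.714 m³/s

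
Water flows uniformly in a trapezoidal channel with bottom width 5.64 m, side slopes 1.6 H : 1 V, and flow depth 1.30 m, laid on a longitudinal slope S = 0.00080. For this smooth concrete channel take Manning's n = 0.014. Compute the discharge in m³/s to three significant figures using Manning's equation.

A = (b + z·y)·y = (5.64 + 1.6×1.30)×1.30 = 10.04 m²
P = b + 2y√(1+z²) = 5.64 + 2×1.30×√(1+1.6²) = 10.55 m
R = A/P = 10.04/10.55 = 0.9517 m
Q = (1/n)·A·R^(2/3)·S^(1/2) = (1/0.014) × 10.04 × 0.9517^(2/3) × 0.00080^(1/2) = 19.62 m³/s

19.6 m³/s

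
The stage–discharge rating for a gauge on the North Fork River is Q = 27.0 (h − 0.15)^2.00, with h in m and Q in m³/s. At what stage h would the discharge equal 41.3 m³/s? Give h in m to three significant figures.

h − h₀ = (Q/C)^(1/b) = (41.3/27.0)^(1/2.00) = 1.237 m
h = 0.15 + 1.237 = 1.387 m

1.39 m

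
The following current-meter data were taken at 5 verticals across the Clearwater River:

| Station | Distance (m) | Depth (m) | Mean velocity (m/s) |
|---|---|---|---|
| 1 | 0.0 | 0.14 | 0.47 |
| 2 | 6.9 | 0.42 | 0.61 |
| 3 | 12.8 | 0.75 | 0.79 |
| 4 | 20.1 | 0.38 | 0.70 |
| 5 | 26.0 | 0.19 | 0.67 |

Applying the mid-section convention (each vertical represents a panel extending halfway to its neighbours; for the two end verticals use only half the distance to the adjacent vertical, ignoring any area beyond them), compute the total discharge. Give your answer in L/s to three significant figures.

w_1 = (6.9 − 0.0)/2 = 3.45 m; q_1 = 0.47 × 0.14 × 3.45 = 0.2270 m³/s
w_2 = (12.8 − 0.0)/2 = 6.4 m; q_2 = 0.61 × 0.42 × 6.4 = 1.640 m³/s
w_3 = (20.1 − 6.9)/2 = 6.6 m; q_3 = 0.79 × 0.75 × 6.6 = 3.911 m³/s
w_4 = (26.0 − 12.8)/2 = 6.6 m; q_4 = 0.70 × 0.38 × 6.6 = 1.756 m³/s
w_5 = (26.0 − 20.1)/2 = 2.95 m; q_5 = 0.67 × 0.19 × 2.95 = 0.3755 m³/s
Q = Σ qᵢ = 7.908 m³/s
= 7.908 × 1000 = 7908 L/s

7910 L/s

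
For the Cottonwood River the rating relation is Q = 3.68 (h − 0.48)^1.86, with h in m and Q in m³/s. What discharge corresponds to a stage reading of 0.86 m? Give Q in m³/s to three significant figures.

0.608 m³/s

Q = 3.68 × (0.86 − 0.48)^1.86 = 3.68 × 0.38^1.86 = 0.6085 m³/s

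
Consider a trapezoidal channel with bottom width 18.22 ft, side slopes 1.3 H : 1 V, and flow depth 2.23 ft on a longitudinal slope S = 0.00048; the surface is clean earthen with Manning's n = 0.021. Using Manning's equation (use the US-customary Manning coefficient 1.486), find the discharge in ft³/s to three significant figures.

A = (b + z·y)·y = (18.22 + 1.3×2.23)×2.23 = 47.10 ft²
P = b + 2y√(1+z²) = 18.22 + 2×2.23×√(1+1.3²) = 25.53 ft
R = A/P = 47.10/25.53 = 1.844 ft
Q = (1.486/n)·A·R^(2/3)·S^(1/2) = (1.486/0.021) × 47.10 × 1.844^(2/3) × 0.00048^(1/2) = 109.8 ft³/s

110 ft³/s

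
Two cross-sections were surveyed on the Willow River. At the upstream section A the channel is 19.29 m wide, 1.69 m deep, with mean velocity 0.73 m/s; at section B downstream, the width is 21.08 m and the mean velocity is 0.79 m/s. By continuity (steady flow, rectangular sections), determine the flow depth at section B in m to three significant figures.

Q = A₁V₁ = (19.29×1.69) × 0.73 = 23.80 m³/s
d₂ = Q/(b₂ V₂) = 23.80/(21.08×0.79) = 1.429 m

1.43 m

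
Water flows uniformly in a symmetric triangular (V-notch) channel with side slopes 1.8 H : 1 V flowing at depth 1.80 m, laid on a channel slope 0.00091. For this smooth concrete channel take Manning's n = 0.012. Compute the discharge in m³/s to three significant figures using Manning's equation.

A = z·y² = 1.8×1.80² = 5.832 m²
P = 2y√(1+z²) = 2×1.80×√(1+1.8²) = 7.413 m
R = A/P = 5.832/7.413 = 0.7867 m
Q = (1/n)·A·R^(2/3)·S^(1/2) = (1/0.012) × 5.832 × 0.7867^(2/3) × 0.00091^(1/2) = 12.49 m³/s

12.5 m³/s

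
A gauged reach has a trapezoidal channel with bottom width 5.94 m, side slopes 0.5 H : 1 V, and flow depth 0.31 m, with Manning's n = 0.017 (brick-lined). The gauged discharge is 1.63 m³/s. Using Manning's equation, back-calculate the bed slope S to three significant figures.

A = (b + z·y)·y = (5.94 + 0.5×0.31)×0.31 = 1.889 m²
P = b + 2y√(1+z²) = 5.94 + 2×0.31×√(1+0.5²) = 6.633 m
R = A/P = 1.889/6.633 = 0.2848 m
S = (Q·n / (1·A·R^(2/3)))² = (1.63×0.017 / (1×1.889×0.4329))² = 0.001148

0.00115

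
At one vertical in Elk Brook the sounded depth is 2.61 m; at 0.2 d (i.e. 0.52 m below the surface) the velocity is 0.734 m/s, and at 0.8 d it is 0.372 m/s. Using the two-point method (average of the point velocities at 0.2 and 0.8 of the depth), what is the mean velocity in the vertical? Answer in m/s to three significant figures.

0.553 m/s

v̄ = (0.734 + 0.372) / 2 = 0.5530 m/s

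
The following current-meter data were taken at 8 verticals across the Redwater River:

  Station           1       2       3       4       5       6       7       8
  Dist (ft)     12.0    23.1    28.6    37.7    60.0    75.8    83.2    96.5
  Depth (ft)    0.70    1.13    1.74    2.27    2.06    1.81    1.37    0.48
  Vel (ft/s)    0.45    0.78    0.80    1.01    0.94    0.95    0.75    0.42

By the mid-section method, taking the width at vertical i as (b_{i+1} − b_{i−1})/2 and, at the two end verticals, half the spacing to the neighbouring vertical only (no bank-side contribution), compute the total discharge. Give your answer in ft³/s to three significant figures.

124 ft³/s

w_1 = (23.1 − 12.0)/2 = 5.55 ft; q_1 = 0.45 × 0.70 × 5.55 = 1.748 ft³/s
w_2 = (28.6 − 12.0)/2 = 8.3 ft; q_2 = 0.78 × 1.13 × 8.3 = 7.316 ft³/s
w_3 = (37.7 − 23.1)/2 = 7.3 ft; q_3 = 0.80 × 1.74 × 7.3 = 10.16 ft³/s
w_4 = (60.0 − 28.6)/2 = 15.7 ft; q_4 = 1.01 × 2.27 × 15.7 = 36.00 ft³/s
w_5 = (75.8 − 37.7)/2 = 19.05 ft; q_5 = 0.94 × 2.06 × 19.05 = 36.89 ft³/s
w_6 = (83.2 − 60.0)/2 = 11.6 ft; q_6 = 0.95 × 1.81 × 11.6 = 19.95 ft³/s
w_7 = (96.5 − 75.8)/2 = 10.35 ft; q_7 = 0.75 × 1.37 × 10.35 = 10.63 ft³/s
w_8 = (96.5 − 83.2)/2 = 6.65 ft; q_8 = 0.42 × 0.48 × 6.65 = 1.341 ft³/s
Q = Σ qᵢ = 124.0 ft³/s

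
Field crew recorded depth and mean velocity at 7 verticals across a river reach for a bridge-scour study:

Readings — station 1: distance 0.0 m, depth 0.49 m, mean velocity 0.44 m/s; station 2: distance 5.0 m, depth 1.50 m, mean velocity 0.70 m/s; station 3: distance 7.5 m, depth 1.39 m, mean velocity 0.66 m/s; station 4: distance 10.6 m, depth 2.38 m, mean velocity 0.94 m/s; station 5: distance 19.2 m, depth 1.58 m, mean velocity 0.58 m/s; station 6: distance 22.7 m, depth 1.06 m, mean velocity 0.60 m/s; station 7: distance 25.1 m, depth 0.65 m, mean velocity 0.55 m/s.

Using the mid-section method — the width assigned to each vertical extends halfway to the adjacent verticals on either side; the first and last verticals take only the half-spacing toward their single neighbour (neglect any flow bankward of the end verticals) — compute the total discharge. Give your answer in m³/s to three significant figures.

w_1 = (5.0 − 0.0)/2 = 2.5 m; q_1 = 0.44 × 0.49 × 2.5 = 0.5390 m³/s
w_2 = (7.5 − 0.0)/2 = 3.75 m; q_2 = 0.70 × 1.50 × 3.75 = 3.938 m³/s
w_3 = (10.6 − 5.0)/2 = 2.8 m; q_3 = 0.66 × 1.39 × 2.8 = 2.569 m³/s
w_4 = (19.2 − 7.5)/2 = 5.85 m; q_4 = 0.94 × 2.38 × 5.85 = 13.09 m³/s
w_5 = (22.7 − 10.6)/2 = 6.05 m; q_5 = 0.58 × 1.58 × 6.05 = 5.544 m³/s
w_6 = (25.1 − 19.2)/2 = 2.95 m; q_6 = 0.60 × 1.06 × 2.95 = 1.876 m³/s
w_7 = (25.1 − 22.7)/2 = 1.2 m; q_7 = 0.55 × 0.65 × 1.2 = 0.4290 m³/s
Q = Σ qᵢ = 27.98 m³/s

28.0 m³/s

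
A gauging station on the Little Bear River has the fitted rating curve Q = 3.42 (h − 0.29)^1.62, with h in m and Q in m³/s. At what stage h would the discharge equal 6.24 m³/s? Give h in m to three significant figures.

h − h₀ = (Q/C)^(1/b) = (6.24/3.42)^(1/1.62) = 1.449 m
h = 0.29 + 1.449 = 1.739 m

1.74 m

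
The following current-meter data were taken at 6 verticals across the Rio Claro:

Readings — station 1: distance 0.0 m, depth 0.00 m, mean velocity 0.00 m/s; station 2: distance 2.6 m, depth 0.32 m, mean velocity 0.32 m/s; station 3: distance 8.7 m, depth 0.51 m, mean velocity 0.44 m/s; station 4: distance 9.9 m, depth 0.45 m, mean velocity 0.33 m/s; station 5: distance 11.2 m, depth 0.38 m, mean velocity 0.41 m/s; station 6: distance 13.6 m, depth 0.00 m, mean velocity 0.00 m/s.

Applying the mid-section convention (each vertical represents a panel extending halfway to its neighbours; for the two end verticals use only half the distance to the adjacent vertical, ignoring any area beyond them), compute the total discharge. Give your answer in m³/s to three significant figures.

1.74 m³/s

w_2 = (8.7 − 0.0)/2 = 4.35 m; q_2 = 0.32 × 0.32 × 4.35 = 0.4454 m³/s
w_3 = (9.9 − 2.6)/2 = 3.65 m; q_3 = 0.44 × 0.51 × 3.65 = 0.8191 m³/s
w_4 = (11.2 − 8.7)/2 = 1.25 m; q_4 = 0.33 × 0.45 × 1.25 = 0.1856 m³/s
w_5 = (13.6 − 9.9)/2 = 1.85 m; q_5 = 0.41 × 0.38 × 1.85 = 0.2882 m³/s
Stations 1, 6 contribute zero (depth or velocity is 0).
Q = Σ qᵢ = 1.738 m³/s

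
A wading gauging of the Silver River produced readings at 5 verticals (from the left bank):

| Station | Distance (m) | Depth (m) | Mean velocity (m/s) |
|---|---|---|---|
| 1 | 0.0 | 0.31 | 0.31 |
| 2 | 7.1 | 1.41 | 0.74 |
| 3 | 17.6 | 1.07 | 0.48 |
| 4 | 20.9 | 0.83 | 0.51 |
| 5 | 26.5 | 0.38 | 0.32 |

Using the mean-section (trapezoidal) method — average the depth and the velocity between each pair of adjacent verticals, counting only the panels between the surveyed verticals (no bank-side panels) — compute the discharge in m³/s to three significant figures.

14.1 m³/s

Panel 1-2: Δb = 7.1 m, d̄ = (0.31+1.41)/2 = 0.86, v̄ = (0.31+0.74)/2 = 0.525 → q = 7.1×0.86×0.525 = 3.206 m³/s
Panel 2-3: Δb = 10.5 m, d̄ = (1.41+1.07)/2 = 1.24, v̄ = (0.74+0.48)/2 = 0.61 → q = 10.5×1.24×0.61 = 7.942 m³/s
Panel 3-4: Δb = 3.3 m, d̄ = (1.07+0.83)/2 = 0.95, v̄ = (0.48+0.51)/2 = 0.495 → q = 3.3×0.95×0.495 = 1.552 m³/s
Panel 4-5: Δb = 5.6 m, d̄ = (0.83+0.38)/2 = 0.605, v̄ = (0.51+0.32)/2 = 0.415 → q = 5.6×0.605×0.415 = 1.406 m³/s
Q = Σ q = 14.11 m³/s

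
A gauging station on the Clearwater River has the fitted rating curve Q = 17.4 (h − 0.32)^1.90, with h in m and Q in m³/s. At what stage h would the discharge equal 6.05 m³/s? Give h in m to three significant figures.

h − h₀ = (Q/C)^(1/b) = (6.05/17.4)^(1/1.90) = 0.5735 m
h = 0.32 + 0.5735 = 0.8935 m

0.893 m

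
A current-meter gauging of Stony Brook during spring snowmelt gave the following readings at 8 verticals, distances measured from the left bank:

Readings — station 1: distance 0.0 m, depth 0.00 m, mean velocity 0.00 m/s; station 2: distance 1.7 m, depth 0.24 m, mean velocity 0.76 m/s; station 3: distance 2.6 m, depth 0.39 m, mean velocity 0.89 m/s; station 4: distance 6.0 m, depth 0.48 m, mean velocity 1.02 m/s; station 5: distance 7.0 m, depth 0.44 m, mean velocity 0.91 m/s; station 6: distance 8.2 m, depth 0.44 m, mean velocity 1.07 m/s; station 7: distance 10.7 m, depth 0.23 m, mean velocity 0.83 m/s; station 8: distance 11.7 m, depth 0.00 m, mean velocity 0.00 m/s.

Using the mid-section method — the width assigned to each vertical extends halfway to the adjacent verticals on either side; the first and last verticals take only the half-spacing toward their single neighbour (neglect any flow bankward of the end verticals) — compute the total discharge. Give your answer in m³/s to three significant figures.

3.71 m³/s

w_2 = (2.6 − 0.0)/2 = 1.3 m; q_2 = 0.76 × 0.24 × 1.3 = 0.2371 m³/s
w_3 = (6.0 − 1.7)/2 = 2.15 m; q_3 = 0.89 × 0.39 × 2.15 = 0.7463 m³/s
w_4 = (7.0 − 2.6)/2 = 2.2 m; q_4 = 1.02 × 0.48 × 2.2 = 1.077 m³/s
w_5 = (8.2 − 6.0)/2 = 1.1 m; q_5 = 0.91 × 0.44 × 1.1 = 0.4404 m³/s
w_6 = (10.7 − 7.0)/2 = 1.85 m; q_6 = 1.07 × 0.44 × 1.85 = 0.8710 m³/s
w_7 = (11.7 − 8.2)/2 = 1.75 m; q_7 = 0.83 × 0.23 × 1.75 = 0.3341 m³/s
Stations 1, 8 contribute zero (depth or velocity is 0).
Q = Σ qᵢ = 3.706 m³/s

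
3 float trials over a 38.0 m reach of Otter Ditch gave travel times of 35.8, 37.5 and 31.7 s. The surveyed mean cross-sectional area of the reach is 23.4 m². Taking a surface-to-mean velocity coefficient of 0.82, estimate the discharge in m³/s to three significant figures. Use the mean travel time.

t̄ = (35.8 + 37.5 + 31.7) / 3 = 35 s
v_surface = L / t̄ = 38.0 / 35 = 1.086 m/s
v_mean = 0.82 × 1.086 = 0.8903 m/s
Q = A × v_mean = 23.4 × 0.8903 = 20.83 m³/s

20.8 m³/s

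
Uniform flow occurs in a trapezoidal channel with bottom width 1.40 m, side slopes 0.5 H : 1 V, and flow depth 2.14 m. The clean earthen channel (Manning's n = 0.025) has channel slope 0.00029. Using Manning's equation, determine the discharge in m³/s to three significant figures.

3.24 m³/s

A = (b + z·y)·y = (1.40 + 0.5×2.14)×2.14 = 5.286 m²
P = b + 2y√(1+z²) = 1.40 + 2×2.14×√(1+0.5²) = 6.185 m
R = A/P = 5.286/6.185 = 0.8546 m
Q = (1/n)·A·R^(2/3)·S^(1/2) = (1/0.025) × 5.286 × 0.8546^(2/3) × 0.00029^(1/2) = 3.242 m³/s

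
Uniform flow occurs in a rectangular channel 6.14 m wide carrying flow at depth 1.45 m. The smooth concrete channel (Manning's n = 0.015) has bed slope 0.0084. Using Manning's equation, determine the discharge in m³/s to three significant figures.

A = b·y = 6.14 × 1.45 = 8.903 m²
P = b + 2y = 6.14 + 2×1.45 = 9.040 m
R = A/P = 8.903/9.040 = 0.9848 m
Q = (1/n)·A·R^(2/3)·S^(1/2) = (1/0.015) × 8.903 × 0.9848^(2/3) × 0.0084^(1/2) = 53.85 m³/s

53.8 m³/s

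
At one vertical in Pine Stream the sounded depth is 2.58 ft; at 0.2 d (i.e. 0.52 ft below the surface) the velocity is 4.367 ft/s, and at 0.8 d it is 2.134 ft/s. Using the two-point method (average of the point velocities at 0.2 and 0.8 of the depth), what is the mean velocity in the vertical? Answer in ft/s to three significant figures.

3.25 ft/s

v̄ = (4.367 + 2.134) / 2 = 3.251 ft/s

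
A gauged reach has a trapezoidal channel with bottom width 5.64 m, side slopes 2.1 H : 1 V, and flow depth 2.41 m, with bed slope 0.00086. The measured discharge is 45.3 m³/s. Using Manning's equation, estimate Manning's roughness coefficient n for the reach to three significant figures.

0.0222

A = (b + z·y)·y = (5.64 + 2.1×2.41)×2.41 = 25.79 m²
P = b + 2y√(1+z²) = 5.64 + 2×2.41×√(1+2.1²) = 16.85 m
R = A/P = 25.79/16.85 = 1.530 m
n = (1/Q)·A·R^(2/3)·S^(1/2) = (1/45.3) × 25.79 × 1.328 × 0.02933 = 0.02217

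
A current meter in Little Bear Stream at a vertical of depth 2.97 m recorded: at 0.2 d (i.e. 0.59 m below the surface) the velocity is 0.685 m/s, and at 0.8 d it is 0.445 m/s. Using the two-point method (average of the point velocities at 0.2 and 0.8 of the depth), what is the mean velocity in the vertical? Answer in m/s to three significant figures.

0.565 m/s

v̄ = (0.685 + 0.445) / 2 = 0.5650 m/s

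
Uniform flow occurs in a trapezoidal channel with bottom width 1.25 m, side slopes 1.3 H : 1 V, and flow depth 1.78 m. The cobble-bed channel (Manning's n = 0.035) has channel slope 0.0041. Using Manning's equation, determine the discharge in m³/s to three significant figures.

10.8 m³/s

A = (b + z·y)·y = (1.25 + 1.3×1.78)×1.78 = 6.344 m²
P = b + 2y√(1+z²) = 1.25 + 2×1.78×√(1+1.3²) = 7.089 m
R = A/P = 6.344/7.089 = 0.8949 m
Q = (1/n)·A·R^(2/3)·S^(1/2) = (1/0.035) × 6.344 × 0.8949^(2/3) × 0.0041^(1/2) = 10.78 m³/s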